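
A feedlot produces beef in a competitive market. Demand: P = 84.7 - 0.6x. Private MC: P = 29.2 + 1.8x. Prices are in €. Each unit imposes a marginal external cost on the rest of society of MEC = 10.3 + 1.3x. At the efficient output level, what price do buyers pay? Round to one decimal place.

P = €77.4

Social marginal cost = private MC + MEC = 39.5 + 3.1x.
Set SMC = demand: 39.5 + 3.1x = 84.7 - 0.6x → x* = 12.2162.
Consumer price on the demand curve at x*: 84.7 − 0.6×12.2162 = 77.3703.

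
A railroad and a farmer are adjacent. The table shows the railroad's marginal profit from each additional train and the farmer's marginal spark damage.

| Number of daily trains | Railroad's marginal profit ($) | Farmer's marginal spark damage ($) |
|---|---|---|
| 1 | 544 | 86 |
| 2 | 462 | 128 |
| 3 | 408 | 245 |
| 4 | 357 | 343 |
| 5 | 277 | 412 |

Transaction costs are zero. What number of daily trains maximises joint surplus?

Bargaining reaches the level where marginal profit last exceeds marginal spark damage.
That holds through level 4 (357 ≥ 343) but not at 5 (277 < 412).

4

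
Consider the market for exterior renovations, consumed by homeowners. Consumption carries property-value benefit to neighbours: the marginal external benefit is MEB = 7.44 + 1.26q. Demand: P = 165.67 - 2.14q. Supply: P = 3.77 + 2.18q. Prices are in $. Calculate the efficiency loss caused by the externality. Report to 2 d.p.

DWL = $488.20

Market equilibrium (private): 3.77 + 2.18q = 165.67 - 2.14q → q_m = 37.4769.
Social marginal benefit = demand + MEB = 173.11 - 0.88q.
Set SMB = MC: 173.11 - 0.88q = 3.77 + 2.18q → q* = 55.3399.
Height of the DWL triangle at q_m is SMB(q_m) − MC(q_m) = MEB(q_m) = 54.6608.
DWL = ½ × 17.8630 × 54.6608 = 488.2029.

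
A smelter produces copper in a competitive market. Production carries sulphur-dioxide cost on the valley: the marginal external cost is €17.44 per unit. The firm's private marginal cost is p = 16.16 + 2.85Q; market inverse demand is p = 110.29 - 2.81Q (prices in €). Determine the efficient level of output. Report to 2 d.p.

Q* = 13.55

Social marginal cost = private MC + MEC = 33.60 + 2.85Q.
Set SMC = demand: 33.60 + 2.85Q = 110.29 - 2.81Q → Q* = 13.5495.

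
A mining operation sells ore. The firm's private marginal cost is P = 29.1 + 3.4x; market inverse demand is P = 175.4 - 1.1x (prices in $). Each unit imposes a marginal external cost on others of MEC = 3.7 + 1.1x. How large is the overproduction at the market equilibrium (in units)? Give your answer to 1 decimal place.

7.0 units

Market equilibrium (private): 29.1 + 3.4x = 175.4 - 1.1x → x_m = 32.5111.
Social marginal cost = private MC + MEC = 32.8 + 4.5x.
Set SMC = demand: 32.8 + 4.5x = 175.4 - 1.1x → x* = 25.4643.
Gap = |32.5111 − 25.4643| = 7.0468.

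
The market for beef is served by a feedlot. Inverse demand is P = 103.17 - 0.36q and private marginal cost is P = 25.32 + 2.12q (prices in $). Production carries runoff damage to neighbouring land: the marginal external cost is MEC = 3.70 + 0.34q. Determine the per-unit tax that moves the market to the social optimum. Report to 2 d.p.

Social marginal cost = private MC + MEC = 29.02 + 2.46q.
Set SMC = demand: 29.02 + 2.46q = 103.17 - 0.36q → q* = 26.2943.
The Pigouvian tax equals MEC at q*: 3.70 + 0.34×26.2943 = 12.6401.

tax = $12.64 per unit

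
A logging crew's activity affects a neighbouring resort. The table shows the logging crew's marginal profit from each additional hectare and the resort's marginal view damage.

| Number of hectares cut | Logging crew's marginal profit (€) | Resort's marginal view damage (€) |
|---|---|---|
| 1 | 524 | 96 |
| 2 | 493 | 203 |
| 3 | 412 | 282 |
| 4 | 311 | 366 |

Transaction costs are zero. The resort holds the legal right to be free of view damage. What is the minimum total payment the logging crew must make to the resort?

€581

Efficient level: marginal profit ≥ marginal view damage through level 3, so k* = 3.
With the resort holding the right, the logging crew must at least compensate total damage at k*: 96 + 203 + 282 = 581.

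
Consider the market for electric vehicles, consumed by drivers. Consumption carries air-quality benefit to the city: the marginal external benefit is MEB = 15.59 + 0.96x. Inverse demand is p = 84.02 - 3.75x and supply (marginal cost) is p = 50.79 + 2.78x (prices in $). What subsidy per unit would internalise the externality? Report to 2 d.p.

subsidy = $24.00 per unit

Social marginal benefit = demand + MEB = 99.61 - 2.79x.
Set SMB = MC: 99.61 - 2.79x = 50.79 + 2.78x → x* = 8.7648.
The Pigouvian subsidy equals MEB at x*: 15.59 + 0.96×8.7648 = 24.0042.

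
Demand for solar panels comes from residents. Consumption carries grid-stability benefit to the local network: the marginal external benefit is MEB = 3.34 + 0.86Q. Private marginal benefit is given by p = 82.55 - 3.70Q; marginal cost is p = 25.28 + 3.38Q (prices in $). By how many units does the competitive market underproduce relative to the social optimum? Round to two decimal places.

Market equilibrium (private): 25.28 + 3.38Q = 82.55 - 3.70Q → Q_m = 8.0890.
Social marginal benefit = demand + MEB = 85.89 - 2.84Q.
Set SMB = MC: 85.89 - 2.84Q = 25.28 + 3.38Q → Q* = 9.7444.
Gap = |8.0890 − 9.7444| = 1.6554.

1.66 units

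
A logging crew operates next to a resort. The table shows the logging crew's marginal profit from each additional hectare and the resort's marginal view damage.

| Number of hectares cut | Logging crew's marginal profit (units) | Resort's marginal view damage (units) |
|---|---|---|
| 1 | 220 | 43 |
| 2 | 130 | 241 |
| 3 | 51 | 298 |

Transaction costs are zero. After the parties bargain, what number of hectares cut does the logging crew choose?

Bargaining reaches the level where marginal profit last exceeds marginal view damage.
That holds through level 1 (220 ≥ 43) but not at 2 (130 < 241).

1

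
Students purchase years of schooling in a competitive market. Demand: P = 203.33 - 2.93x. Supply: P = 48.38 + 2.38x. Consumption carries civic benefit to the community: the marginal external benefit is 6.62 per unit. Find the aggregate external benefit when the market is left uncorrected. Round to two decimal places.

193.18

Market equilibrium (private): 48.38 + 2.38x = 203.33 - 2.93x → x_m = 29.1808.
Total external benefit = MEB × x_m = 6.62 × 29.1808 = 193.1769.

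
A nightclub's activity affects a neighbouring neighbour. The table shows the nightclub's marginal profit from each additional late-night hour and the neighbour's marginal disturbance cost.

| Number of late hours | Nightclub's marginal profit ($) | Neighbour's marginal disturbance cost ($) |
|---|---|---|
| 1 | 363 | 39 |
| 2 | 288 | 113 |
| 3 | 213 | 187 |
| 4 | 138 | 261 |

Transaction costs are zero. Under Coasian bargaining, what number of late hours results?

Bargaining reaches the level where marginal profit last exceeds marginal disturbance cost.
That holds through level 3 (213 ≥ 187) but not at 4 (138 < 261).

3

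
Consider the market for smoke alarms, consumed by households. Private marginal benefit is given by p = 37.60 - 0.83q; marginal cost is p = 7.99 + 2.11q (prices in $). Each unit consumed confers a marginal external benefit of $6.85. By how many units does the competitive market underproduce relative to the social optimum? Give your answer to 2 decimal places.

Market equilibrium (private): 7.99 + 2.11q = 37.60 - 0.83q → q_m = 10.0714.
Social marginal benefit = demand + MEB = 44.45 - 0.83q.
Set SMB = MC: 44.45 - 0.83q = 7.99 + 2.11q → q* = 12.4014.
Gap = |10.0714 − 12.4014| = 2.3300.

2.33 units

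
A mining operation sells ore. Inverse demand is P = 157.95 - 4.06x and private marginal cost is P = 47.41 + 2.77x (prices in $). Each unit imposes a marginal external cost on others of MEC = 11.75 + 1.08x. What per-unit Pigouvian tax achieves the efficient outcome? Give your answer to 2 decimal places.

Social marginal cost = private MC + MEC = 59.16 + 3.85x.
Set SMC = demand: 59.16 + 3.85x = 157.95 - 4.06x → x* = 12.4893.
The Pigouvian tax equals MEC at x*: 11.75 + 1.08×12.4893 = 25.2384.

tax = $25.24 per unit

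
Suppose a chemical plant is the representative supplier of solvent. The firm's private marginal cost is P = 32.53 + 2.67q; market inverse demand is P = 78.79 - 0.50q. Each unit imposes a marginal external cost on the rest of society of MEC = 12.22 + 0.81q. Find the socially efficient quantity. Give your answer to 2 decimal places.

q* = 8.55

Social marginal cost = private MC + MEC = 44.75 + 3.48q.
Set SMC = demand: 44.75 + 3.48q = 78.79 - 0.50q → q* = 8.5528.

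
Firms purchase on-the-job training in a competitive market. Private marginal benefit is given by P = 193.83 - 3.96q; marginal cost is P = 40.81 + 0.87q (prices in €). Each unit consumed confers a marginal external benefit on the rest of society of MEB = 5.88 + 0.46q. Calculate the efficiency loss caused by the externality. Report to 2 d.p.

Market equilibrium (private): 40.81 + 0.87q = 193.83 - 3.96q → q_m = 31.6812.
Social marginal benefit = demand + MEB = 199.71 - 3.50q.
Set SMB = MC: 199.71 - 3.50q = 40.81 + 0.87q → q* = 36.3616.
Height of the DWL triangle at q_m is SMB(q_m) − MC(q_m) = MEB(q_m) = 20.4533.
DWL = ½ × 4.6804 × 20.4533 = 47.8648.

DWL = €47.86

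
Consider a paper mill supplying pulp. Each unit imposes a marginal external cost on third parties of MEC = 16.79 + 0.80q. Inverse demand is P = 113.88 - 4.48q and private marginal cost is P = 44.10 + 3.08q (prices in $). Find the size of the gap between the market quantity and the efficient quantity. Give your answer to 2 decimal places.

Market equilibrium (private): 44.10 + 3.08q = 113.88 - 4.48q → q_m = 9.2302.
Social marginal cost = private MC + MEC = 60.89 + 3.88q.
Set SMC = demand: 60.89 + 3.88q = 113.88 - 4.48q → q* = 6.3385.
Gap = |9.2302 − 6.3385| = 2.8917.

2.89 units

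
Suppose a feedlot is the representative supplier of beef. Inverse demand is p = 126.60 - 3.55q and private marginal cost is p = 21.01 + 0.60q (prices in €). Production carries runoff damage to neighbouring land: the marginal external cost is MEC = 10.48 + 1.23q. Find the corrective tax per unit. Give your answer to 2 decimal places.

Social marginal cost = private MC + MEC = 31.49 + 1.83q.
Set SMC = demand: 31.49 + 1.83q = 126.60 - 3.55q → q* = 17.6784.
The Pigouvian tax equals MEC at q*: 10.48 + 1.23×17.6784 = 32.2244.

tax = €32.22 per unit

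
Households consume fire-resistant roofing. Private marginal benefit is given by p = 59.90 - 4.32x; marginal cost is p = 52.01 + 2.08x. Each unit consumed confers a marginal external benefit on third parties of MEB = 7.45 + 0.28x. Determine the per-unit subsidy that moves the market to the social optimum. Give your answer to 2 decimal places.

subsidy = 8.15 per unit

Social marginal benefit = demand + MEB = 67.35 - 4.04x.
Set SMB = MC: 67.35 - 4.04x = 52.01 + 2.08x → x* = 2.5065.
The Pigouvian subsidy equals MEB at x*: 7.45 + 0.28×2.5065 = 8.1518.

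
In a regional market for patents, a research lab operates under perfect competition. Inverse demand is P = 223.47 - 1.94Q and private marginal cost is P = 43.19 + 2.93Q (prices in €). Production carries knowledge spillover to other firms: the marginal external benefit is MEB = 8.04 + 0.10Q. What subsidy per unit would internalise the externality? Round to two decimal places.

subsidy = €11.99 per unit

Social marginal cost = private MC − MEB = 35.15 + 2.83Q.
Set SMC = demand: 35.15 + 2.83Q = 223.47 - 1.94Q → Q* = 39.4801.
The Pigouvian subsidy equals MEB at Q*: 8.04 + 0.10×39.4801 = 11.9880.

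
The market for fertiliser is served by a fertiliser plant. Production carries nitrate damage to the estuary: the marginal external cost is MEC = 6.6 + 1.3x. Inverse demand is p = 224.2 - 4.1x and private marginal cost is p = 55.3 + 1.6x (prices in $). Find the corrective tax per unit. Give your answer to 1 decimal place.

tax = $36.7 per unit

Social marginal cost = private MC + MEC = 61.9 + 2.9x.
Set SMC = demand: 61.9 + 2.9x = 224.2 - 4.1x → x* = 23.1857.
The Pigouvian tax equals MEC at x*: 6.6 + 1.3×23.1857 = 36.7414.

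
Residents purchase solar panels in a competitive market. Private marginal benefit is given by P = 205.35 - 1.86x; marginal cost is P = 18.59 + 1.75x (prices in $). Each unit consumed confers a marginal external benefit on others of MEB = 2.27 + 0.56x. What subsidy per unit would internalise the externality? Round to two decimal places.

subsidy = $36.98 per unit

Social marginal benefit = demand + MEB = 207.62 - 1.30x.
Set SMB = MC: 207.62 - 1.30x = 18.59 + 1.75x → x* = 61.9770.
The Pigouvian subsidy equals MEB at x*: 2.27 + 0.56×61.9770 = 36.9771.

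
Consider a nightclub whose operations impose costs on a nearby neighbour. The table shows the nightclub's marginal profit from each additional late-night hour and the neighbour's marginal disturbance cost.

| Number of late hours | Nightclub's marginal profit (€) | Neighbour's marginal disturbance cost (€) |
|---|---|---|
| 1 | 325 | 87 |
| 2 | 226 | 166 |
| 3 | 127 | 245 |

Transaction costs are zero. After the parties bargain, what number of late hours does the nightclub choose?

Bargaining reaches the level where marginal profit last exceeds marginal disturbance cost.
That holds through level 2 (226 ≥ 166) but not at 3 (127 < 245).

2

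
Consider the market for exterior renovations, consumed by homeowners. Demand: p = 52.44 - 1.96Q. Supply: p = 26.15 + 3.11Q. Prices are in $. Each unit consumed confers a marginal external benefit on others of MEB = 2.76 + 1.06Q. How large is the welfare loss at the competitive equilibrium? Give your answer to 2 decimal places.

Market equilibrium (private): 26.15 + 3.11Q = 52.44 - 1.96Q → Q_m = 5.1854.
Social marginal benefit = demand + MEB = 55.20 - 0.90Q.
Set SMB = MC: 55.20 - 0.90Q = 26.15 + 3.11Q → Q* = 7.2444.
Height of the DWL triangle at Q_m is SMB(Q_m) − MC(Q_m) = MEB(Q_m) = 8.2565.
DWL = ½ × 2.0590 × 8.2565 = 8.5001.

DWL = $8.50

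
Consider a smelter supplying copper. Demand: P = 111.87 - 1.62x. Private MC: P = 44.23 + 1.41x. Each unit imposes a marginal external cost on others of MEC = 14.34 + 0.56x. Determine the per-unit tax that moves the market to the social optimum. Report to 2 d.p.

tax = 22.65 per unit

Social marginal cost = private MC + MEC = 58.57 + 1.97x.
Set SMC = demand: 58.57 + 1.97x = 111.87 - 1.62x → x* = 14.8468.
The Pigouvian tax equals MEC at x*: 14.34 + 0.56×14.8468 = 22.6542.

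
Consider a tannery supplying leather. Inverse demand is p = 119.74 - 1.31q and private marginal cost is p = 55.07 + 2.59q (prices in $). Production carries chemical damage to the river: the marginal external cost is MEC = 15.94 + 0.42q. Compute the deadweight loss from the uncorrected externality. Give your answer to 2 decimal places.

DWL = $60.72

Market equilibrium (private): 55.07 + 2.59q = 119.74 - 1.31q → q_m = 16.5821.
Social marginal cost = private MC + MEC = 71.01 + 3.01q.
Set SMC = demand: 71.01 + 3.01q = 119.74 - 1.31q → q* = 11.2801.
Height of the DWL triangle at q_m is SMC(q_m) − demand(q_m) = MEC(q_m) = 22.9045.
DWL = ½ × 5.3020 × 22.9045 = 60.7198.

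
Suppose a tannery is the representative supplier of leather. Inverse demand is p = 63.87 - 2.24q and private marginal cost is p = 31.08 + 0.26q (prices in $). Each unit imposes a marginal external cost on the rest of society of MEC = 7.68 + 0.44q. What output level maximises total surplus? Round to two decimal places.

Social marginal cost = private MC + MEC = 38.76 + 0.70q.
Set SMC = demand: 38.76 + 0.70q = 63.87 - 2.24q → q* = 8.5408.

q* = 8.54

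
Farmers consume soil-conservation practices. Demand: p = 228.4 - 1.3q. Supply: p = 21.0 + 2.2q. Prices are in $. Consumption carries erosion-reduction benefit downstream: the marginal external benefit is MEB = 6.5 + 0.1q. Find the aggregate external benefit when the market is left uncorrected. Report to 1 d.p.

$560.7

Market equilibrium (private): 21.0 + 2.2q = 228.4 - 1.3q → q_m = 59.2571.
Total external benefit = ∫₀^{q_m} (6.5 + 0.1q) dq = 6.5×59.2571 + ½×0.1×59.2571² = 560.7413.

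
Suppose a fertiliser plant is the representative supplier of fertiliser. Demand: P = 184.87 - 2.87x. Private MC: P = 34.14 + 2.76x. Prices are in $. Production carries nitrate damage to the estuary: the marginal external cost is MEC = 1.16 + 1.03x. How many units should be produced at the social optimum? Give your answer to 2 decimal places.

Social marginal cost = private MC + MEC = 35.30 + 3.79x.
Set SMC = demand: 35.30 + 3.79x = 184.87 - 2.87x → x* = 22.4580.

x* = 22.46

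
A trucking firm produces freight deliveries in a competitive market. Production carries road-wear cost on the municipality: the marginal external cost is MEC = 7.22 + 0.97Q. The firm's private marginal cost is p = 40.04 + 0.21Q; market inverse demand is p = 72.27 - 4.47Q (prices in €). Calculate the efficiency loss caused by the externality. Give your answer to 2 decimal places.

Market equilibrium (private): 40.04 + 0.21Q = 72.27 - 4.47Q → Q_m = 6.8868.
Social marginal cost = private MC + MEC = 47.26 + 1.18Q.
Set SMC = demand: 47.26 + 1.18Q = 72.27 - 4.47Q → Q* = 4.4265.
Height of the DWL triangle at Q_m is SMC(Q_m) − demand(Q_m) = MEC(Q_m) = 13.9001.
DWL = ½ × 2.4603 × 13.9001 = 17.0992.

DWL = €17.10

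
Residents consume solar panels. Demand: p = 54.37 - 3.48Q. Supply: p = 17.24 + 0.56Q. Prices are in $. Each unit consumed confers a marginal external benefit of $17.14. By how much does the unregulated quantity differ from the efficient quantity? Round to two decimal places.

4.24 units

Market equilibrium (private): 17.24 + 0.56Q = 54.37 - 3.48Q → Q_m = 9.1906.
Social marginal benefit = demand + MEB = 71.51 - 3.48Q.
Set SMB = MC: 71.51 - 3.48Q = 17.24 + 0.56Q → Q* = 13.4332.
Gap = |9.1906 − 13.4332| = 4.2426.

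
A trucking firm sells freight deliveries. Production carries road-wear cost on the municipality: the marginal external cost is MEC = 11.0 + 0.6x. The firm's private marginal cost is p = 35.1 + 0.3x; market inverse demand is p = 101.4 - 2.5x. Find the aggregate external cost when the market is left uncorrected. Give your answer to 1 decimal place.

428.7

Market equilibrium (private): 35.1 + 0.3x = 101.4 - 2.5x → x_m = 23.6786.
Total external cost = ∫₀^{x_m} (11.0 + 0.6x) dx = 11.0×23.6786 + ½×0.6×23.6786² = 428.6674.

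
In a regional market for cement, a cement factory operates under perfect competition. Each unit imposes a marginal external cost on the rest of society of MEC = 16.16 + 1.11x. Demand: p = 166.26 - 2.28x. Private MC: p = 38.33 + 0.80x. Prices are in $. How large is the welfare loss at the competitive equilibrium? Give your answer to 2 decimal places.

DWL = $462.64

Market equilibrium (private): 38.33 + 0.80x = 166.26 - 2.28x → x_m = 41.5357.
Social marginal cost = private MC + MEC = 54.49 + 1.91x.
Set SMC = demand: 54.49 + 1.91x = 166.26 - 2.28x → x* = 26.6754.
The welfare-loss triangle has base |x_m − x*| and height MEC(x_m) (the vertical gap between SMC and demand is zero at x* and MEC at x_m).
DWL = ½ × 14.8603 × 62.2646 = 462.6353.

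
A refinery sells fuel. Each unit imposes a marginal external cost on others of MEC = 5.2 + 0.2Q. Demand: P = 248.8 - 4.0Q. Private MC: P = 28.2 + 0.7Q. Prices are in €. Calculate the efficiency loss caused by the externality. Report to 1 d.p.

Market equilibrium (private): 28.2 + 0.7Q = 248.8 - 4.0Q → Q_m = 46.9362.
Social marginal cost = private MC + MEC = 33.4 + 0.9Q.
Set SMC = demand: 33.4 + 0.9Q = 248.8 - 4.0Q → Q* = 43.9592.
Height of the DWL triangle at Q_m is SMC(Q_m) − demand(Q_m) = MEC(Q_m) = 14.5872.
DWL = ½ × 2.9770 × 14.5872 = 21.7130.

DWL = €21.7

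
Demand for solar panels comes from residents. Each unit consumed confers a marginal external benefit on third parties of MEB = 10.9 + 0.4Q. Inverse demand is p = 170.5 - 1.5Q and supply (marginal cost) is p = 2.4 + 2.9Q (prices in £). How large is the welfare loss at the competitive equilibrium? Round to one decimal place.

DWL = £85.7

Market equilibrium (private): 2.4 + 2.9Q = 170.5 - 1.5Q → Q_m = 38.2045.
Social marginal benefit = demand + MEB = 181.4 - 1.1Q.
Set SMB = MC: 181.4 - 1.1Q = 2.4 + 2.9Q → Q* = 44.7500.
The loss is the area between SMB and MC from Q* to Q_m; with linear curves that's a triangle of height MEB(Q_m).
DWL = ½ × 6.5455 × 26.1818 = 85.6865.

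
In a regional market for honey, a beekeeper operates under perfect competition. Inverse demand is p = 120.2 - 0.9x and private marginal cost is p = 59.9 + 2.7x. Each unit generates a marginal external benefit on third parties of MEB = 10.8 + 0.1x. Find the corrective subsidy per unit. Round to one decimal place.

Social marginal cost = private MC − MEB = 49.1 + 2.6x.
Set SMC = demand: 49.1 + 2.6x = 120.2 - 0.9x → x* = 20.3143.
The Pigouvian subsidy equals MEB at x*: 10.8 + 0.1×20.3143 = 12.8314.

subsidy = 12.8 per unit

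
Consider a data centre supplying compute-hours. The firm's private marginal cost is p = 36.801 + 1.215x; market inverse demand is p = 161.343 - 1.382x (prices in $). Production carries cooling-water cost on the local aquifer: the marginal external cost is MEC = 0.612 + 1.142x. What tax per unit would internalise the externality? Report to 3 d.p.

Social marginal cost = private MC + MEC = 37.413 + 2.357x.
Set SMC = demand: 37.413 + 2.357x = 161.343 - 1.382x → x* = 33.1452.
The Pigouvian tax equals MEC at x*: 0.612 + 1.142×33.1452 = 38.4638.

tax = $38.464 per unit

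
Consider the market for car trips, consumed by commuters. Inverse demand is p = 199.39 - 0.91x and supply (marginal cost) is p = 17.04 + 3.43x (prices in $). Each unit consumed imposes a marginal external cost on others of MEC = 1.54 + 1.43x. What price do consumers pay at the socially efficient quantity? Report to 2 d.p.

P = $170.87

Social marginal benefit = demand − MEC = 197.85 - 2.34x.
Set SMB = MC: 197.85 - 2.34x = 17.04 + 3.43x → x* = 31.3362.
Consumer price on the demand curve at x*: 199.39 − 0.91×31.3362 = 170.8741.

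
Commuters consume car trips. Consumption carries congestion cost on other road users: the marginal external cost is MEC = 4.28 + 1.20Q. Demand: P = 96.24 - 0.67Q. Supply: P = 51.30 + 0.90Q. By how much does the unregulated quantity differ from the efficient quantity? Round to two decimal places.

13.95 units

Market equilibrium (private): 51.30 + 0.90Q = 96.24 - 0.67Q → Q_m = 28.6242.
Social marginal benefit = demand − MEC = 91.96 - 1.87Q.
Set SMB = MC: 91.96 - 1.87Q = 51.30 + 0.90Q → Q* = 14.6787.
Gap = |28.6242 − 14.6787| = 13.9455.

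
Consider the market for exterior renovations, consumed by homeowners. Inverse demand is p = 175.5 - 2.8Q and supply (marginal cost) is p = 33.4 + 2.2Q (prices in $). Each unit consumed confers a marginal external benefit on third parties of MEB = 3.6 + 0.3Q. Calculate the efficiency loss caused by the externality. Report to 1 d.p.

Market equilibrium (private): 33.4 + 2.2Q = 175.5 - 2.8Q → Q_m = 28.4200.
Social marginal benefit = demand + MEB = 179.1 - 2.5Q.
Set SMB = MC: 179.1 - 2.5Q = 33.4 + 2.2Q → Q* = 31.0000.
Height of the DWL triangle at Q_m is SMB(Q_m) − MC(Q_m) = MEB(Q_m) = 12.1260.
DWL = ½ × 2.5800 × 12.1260 = 15.6425.

DWL = $15.6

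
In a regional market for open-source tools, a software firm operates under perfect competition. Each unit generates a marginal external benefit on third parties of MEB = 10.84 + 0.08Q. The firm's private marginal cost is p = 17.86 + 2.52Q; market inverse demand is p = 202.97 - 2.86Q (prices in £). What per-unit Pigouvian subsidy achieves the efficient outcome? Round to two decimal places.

subsidy = £13.80 per unit

Social marginal cost = private MC − MEB = 7.02 + 2.44Q.
Set SMC = demand: 7.02 + 2.44Q = 202.97 - 2.86Q → Q* = 36.9717.
The Pigouvian subsidy equals MEB at Q*: 10.84 + 0.08×36.9717 = 13.7977.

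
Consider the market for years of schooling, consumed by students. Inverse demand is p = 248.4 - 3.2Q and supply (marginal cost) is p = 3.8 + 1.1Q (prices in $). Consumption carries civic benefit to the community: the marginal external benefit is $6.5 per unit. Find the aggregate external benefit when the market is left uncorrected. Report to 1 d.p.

$369.7

Market equilibrium (private): 3.8 + 1.1Q = 248.4 - 3.2Q → Q_m = 56.8837.
Total external benefit = MEB × Q_m = 6.5 × 56.8837 = 369.7441.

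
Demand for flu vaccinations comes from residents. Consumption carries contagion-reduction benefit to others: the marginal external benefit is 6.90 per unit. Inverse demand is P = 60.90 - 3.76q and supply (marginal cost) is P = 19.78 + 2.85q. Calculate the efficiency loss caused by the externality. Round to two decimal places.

Market equilibrium (private): 19.78 + 2.85q = 60.90 - 3.76q → q_m = 6.2209.
Social marginal benefit = demand + MEB = 67.80 - 3.76q.
Set SMB = MC: 67.80 - 3.76q = 19.78 + 2.85q → q* = 7.2648.
The welfare-loss triangle has base |q_m − q*| and height MEB(q_m) (the vertical gap between SMB and MC is zero at q* and MEB at q_m).
DWL = ½ × 1.0439 × 6.9000 = 3.6015.

DWL = 3.60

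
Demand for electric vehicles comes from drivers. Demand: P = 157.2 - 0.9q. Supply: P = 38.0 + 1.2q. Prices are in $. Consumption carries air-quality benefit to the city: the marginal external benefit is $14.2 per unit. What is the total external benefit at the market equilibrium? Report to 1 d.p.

$806.0

Market equilibrium (private): 38.0 + 1.2q = 157.2 - 0.9q → q_m = 56.7619.
Total external benefit = MEB × q_m = 14.2 × 56.7619 = 806.0190.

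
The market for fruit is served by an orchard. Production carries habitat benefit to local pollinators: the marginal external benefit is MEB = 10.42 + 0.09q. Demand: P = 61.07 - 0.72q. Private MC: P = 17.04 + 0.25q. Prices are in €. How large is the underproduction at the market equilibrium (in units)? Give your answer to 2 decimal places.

16.48 units

Market equilibrium (private): 17.04 + 0.25q = 61.07 - 0.72q → q_m = 45.3918.
Social marginal cost = private MC − MEB = 6.62 + 0.16q.
Set SMC = demand: 6.62 + 0.16q = 61.07 - 0.72q → q* = 61.8750.
Gap = |45.3918 − 61.8750| = 16.4832.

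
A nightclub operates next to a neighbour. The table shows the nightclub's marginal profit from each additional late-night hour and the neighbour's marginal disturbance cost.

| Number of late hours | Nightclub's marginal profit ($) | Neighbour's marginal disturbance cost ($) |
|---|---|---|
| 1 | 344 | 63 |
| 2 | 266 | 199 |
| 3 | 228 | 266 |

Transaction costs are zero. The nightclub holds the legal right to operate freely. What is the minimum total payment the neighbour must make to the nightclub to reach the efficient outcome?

Left alone the nightclub would choose level 3 (marginal profit stays positive).
Efficient level: k* = 2 (marginal profit ≥ marginal disturbance cost through 2).
The neighbour must at least cover the nightclub's forgone profit from cutting 3→2: 228 = 228.

$228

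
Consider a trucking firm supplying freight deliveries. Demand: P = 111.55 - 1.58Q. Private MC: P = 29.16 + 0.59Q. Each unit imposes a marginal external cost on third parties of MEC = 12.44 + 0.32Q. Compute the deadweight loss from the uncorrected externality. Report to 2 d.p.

DWL = 121.42

Market equilibrium (private): 29.16 + 0.59Q = 111.55 - 1.58Q → Q_m = 37.9677.
Social marginal cost = private MC + MEC = 41.60 + 0.91Q.
Set SMC = demand: 41.60 + 0.91Q = 111.55 - 1.58Q → Q* = 28.0924.
The welfare-loss triangle has base |Q_m − Q*| and height MEC(Q_m) (the vertical gap between SMC and demand is zero at Q* and MEC at Q_m).
DWL = ½ × 9.8753 × 24.5897 = 121.4153.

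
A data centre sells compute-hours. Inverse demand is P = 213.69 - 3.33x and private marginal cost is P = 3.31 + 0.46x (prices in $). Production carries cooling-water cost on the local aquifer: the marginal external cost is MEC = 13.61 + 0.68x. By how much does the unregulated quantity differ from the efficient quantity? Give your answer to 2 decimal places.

11.49 units

Market equilibrium (private): 3.31 + 0.46x = 213.69 - 3.33x → x_m = 55.5092.
Social marginal cost = private MC + MEC = 16.92 + 1.14x.
Set SMC = demand: 16.92 + 1.14x = 213.69 - 3.33x → x* = 44.0201.
Gap = |55.5092 − 44.0201| = 11.4891.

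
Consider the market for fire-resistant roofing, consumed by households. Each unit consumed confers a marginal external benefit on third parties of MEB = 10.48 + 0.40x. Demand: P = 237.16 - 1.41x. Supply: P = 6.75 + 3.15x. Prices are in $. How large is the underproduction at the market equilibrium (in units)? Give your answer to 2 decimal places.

7.38 units

Market equilibrium (private): 6.75 + 3.15x = 237.16 - 1.41x → x_m = 50.5285.
Social marginal benefit = demand + MEB = 247.64 - 1.01x.
Set SMB = MC: 247.64 - 1.01x = 6.75 + 3.15x → x* = 57.9063.
Gap = |50.5285 − 57.9063| = 7.3778.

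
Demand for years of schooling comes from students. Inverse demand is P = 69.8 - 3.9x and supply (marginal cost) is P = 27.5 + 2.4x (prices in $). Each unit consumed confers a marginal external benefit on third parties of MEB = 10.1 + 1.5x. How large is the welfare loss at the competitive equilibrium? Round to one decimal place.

Market equilibrium (private): 27.5 + 2.4x = 69.8 - 3.9x → x_m = 6.7143.
Social marginal benefit = demand + MEB = 79.9 - 2.4x.
Set SMB = MC: 79.9 - 2.4x = 27.5 + 2.4x → x* = 10.9167.
Height of the DWL triangle at x_m is SMB(x_m) − MC(x_m) = MEB(x_m) = 20.1714.
DWL = ½ × 4.2024 × 20.1714 = 42.3841.

DWL = $42.4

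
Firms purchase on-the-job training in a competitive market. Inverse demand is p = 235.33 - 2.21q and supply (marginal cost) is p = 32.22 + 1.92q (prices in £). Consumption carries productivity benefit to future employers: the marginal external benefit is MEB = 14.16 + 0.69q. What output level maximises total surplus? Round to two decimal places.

Social marginal benefit = demand + MEB = 249.49 - 1.52q.
Set SMB = MC: 249.49 - 1.52q = 32.22 + 1.92q → q* = 63.1599.

q* = 63.16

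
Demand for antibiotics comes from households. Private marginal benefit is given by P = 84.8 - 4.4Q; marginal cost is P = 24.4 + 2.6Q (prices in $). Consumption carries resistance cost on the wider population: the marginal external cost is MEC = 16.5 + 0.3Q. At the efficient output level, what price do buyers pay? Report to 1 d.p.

P = $58.3

Social marginal benefit = demand − MEC = 68.3 - 4.7Q.
Set SMB = MC: 68.3 - 4.7Q = 24.4 + 2.6Q → Q* = 6.0137.
Consumer price on the demand curve at Q*: 84.8 − 4.4×6.0137 = 58.3397.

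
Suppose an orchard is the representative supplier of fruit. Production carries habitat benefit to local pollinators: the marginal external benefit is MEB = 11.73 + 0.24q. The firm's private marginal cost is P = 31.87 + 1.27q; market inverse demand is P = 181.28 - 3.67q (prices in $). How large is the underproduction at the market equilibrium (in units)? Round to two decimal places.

4.04 units

Market equilibrium (private): 31.87 + 1.27q = 181.28 - 3.67q → q_m = 30.2449.
Social marginal cost = private MC − MEB = 20.14 + 1.03q.
Set SMC = demand: 20.14 + 1.03q = 181.28 - 3.67q → q* = 34.2851.
Gap = |30.2449 − 34.2851| = 4.0402.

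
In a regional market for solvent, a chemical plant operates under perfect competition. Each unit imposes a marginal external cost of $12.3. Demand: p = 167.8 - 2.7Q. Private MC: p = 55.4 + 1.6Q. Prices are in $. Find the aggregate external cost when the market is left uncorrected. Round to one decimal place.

$321.5

Market equilibrium (private): 55.4 + 1.6Q = 167.8 - 2.7Q → Q_m = 26.1395.
Total external cost = MEC × Q_m = 12.3 × 26.1395 = 321.5159.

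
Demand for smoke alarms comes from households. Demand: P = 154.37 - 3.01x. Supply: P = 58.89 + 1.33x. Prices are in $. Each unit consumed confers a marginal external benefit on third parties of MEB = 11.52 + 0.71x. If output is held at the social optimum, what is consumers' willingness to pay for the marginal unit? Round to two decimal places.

P = $65.65

Social marginal benefit = demand + MEB = 165.89 - 2.30x.
Set SMB = MC: 165.89 - 2.30x = 58.89 + 1.33x → x* = 29.4766.
Consumer price on the demand curve at x*: 154.37 − 3.01×29.4766 = 65.6454.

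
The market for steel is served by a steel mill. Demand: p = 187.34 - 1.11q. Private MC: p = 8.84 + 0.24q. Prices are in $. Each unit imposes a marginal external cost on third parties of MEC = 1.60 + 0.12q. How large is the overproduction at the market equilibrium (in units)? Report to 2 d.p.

Market equilibrium (private): 8.84 + 0.24q = 187.34 - 1.11q → q_m = 132.2222.
Social marginal cost = private MC + MEC = 10.44 + 0.36q.
Set SMC = demand: 10.44 + 0.36q = 187.34 - 1.11q → q* = 120.3401.
Gap = |132.2222 − 120.3401| = 11.8821.

11.88 units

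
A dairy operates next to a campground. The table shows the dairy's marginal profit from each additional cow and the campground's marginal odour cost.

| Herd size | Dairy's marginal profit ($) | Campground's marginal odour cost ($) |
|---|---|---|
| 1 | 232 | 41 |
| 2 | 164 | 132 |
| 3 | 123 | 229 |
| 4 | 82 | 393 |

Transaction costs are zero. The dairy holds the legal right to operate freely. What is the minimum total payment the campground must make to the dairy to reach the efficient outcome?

Left alone the dairy would choose level 4 (marginal profit stays positive).
Efficient level: k* = 2 (marginal profit ≥ marginal odour cost through 2).
The campground must at least cover the dairy's forgone profit from cutting 4→2: 123 + 82 = 205.

$205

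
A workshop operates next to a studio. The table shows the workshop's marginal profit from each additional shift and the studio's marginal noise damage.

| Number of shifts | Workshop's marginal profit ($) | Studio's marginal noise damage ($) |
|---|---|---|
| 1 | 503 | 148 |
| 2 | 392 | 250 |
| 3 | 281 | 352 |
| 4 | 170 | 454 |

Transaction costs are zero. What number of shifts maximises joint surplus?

Bargaining reaches the level where marginal profit last exceeds marginal noise damage.
That holds through level 2 (392 ≥ 250) but not at 3 (281 < 352).

2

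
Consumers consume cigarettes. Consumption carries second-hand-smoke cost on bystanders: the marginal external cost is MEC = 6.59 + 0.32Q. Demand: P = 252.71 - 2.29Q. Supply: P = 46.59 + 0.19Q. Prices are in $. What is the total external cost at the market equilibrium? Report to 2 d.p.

$1652.95

Market equilibrium (private): 46.59 + 0.19Q = 252.71 - 2.29Q → Q_m = 83.1129.
Total external cost = ∫₀^{Q_m} (6.59 + 0.32Q) dQ = 6.59×83.1129 + ½×0.32×83.1129² = 1652.9547.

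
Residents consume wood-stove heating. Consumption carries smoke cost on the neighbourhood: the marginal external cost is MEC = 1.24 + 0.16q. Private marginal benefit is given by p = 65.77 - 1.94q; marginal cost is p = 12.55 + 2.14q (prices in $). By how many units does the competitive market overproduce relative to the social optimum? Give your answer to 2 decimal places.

0.78 units

Market equilibrium (private): 12.55 + 2.14q = 65.77 - 1.94q → q_m = 13.0441.
Social marginal benefit = demand − MEC = 64.53 - 2.10q.
Set SMB = MC: 64.53 - 2.10q = 12.55 + 2.14q → q* = 12.2594.
Gap = |13.0441 − 12.2594| = 0.7847.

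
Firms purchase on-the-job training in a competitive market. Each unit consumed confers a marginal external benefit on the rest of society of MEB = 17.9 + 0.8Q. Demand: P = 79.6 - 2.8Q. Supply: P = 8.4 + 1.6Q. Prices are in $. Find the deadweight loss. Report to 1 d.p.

DWL = $132.1

Market equilibrium (private): 8.4 + 1.6Q = 79.6 - 2.8Q → Q_m = 16.1818.
Social marginal benefit = demand + MEB = 97.5 - 2.0Q.
Set SMB = MC: 97.5 - 2.0Q = 8.4 + 1.6Q → Q* = 24.7500.
Height of the DWL triangle at Q_m is SMB(Q_m) − MC(Q_m) = MEB(Q_m) = 30.8455.
DWL = ½ × 8.5682 × 30.8455 = 132.1452.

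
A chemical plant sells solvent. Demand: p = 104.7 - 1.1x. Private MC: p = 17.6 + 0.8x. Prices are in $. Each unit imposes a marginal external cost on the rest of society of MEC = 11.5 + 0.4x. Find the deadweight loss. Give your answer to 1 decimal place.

DWL = $193.5

Market equilibrium (private): 17.6 + 0.8x = 104.7 - 1.1x → x_m = 45.8421.
Social marginal cost = private MC + MEC = 29.1 + 1.2x.
Set SMC = demand: 29.1 + 1.2x = 104.7 - 1.1x → x* = 32.8696.
The loss is the area between SMC and demand from x* to x_m; with linear curves that's a triangle of height MEC(x_m).
DWL = ½ × 12.9725 × 29.8368 = 193.5289.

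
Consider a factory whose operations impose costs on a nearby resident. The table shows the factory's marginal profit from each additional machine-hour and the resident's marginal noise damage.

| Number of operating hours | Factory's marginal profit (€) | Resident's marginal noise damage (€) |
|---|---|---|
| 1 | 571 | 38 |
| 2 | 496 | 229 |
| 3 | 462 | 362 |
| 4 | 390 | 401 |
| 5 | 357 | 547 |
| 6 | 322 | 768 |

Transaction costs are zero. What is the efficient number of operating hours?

Bargaining reaches the level where marginal profit last exceeds marginal noise damage.
That holds through level 3 (462 ≥ 362) but not at 4 (390 < 401).

3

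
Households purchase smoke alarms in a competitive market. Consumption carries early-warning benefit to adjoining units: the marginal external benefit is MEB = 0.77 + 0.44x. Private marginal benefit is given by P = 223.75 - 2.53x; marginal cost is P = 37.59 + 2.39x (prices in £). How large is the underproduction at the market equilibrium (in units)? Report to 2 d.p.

Market equilibrium (private): 37.59 + 2.39x = 223.75 - 2.53x → x_m = 37.8374.
Social marginal benefit = demand + MEB = 224.52 - 2.09x.
Set SMB = MC: 224.52 - 2.09x = 37.59 + 2.39x → x* = 41.7254.
Gap = |37.8374 − 41.7254| = 3.8880.

3.89 units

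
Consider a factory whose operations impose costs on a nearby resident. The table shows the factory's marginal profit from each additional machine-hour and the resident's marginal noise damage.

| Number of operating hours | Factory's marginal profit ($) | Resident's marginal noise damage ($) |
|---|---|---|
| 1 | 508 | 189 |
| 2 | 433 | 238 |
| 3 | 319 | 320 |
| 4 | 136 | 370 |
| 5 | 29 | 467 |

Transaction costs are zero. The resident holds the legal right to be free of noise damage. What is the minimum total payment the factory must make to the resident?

$427

Efficient level: marginal profit ≥ marginal noise damage through level 2, so k* = 2.
With the resident holding the right, the factory must at least compensate total damage at k*: 189 + 238 = 427.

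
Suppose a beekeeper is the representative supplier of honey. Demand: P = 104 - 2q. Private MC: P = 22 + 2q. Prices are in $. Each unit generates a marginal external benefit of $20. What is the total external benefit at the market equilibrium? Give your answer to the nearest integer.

Market equilibrium (private): 22 + 2q = 104 - 2q → q_m = 20.5000.
Total external benefit = MEB × q_m = 20 × 20.5000 = 410.0000.

$410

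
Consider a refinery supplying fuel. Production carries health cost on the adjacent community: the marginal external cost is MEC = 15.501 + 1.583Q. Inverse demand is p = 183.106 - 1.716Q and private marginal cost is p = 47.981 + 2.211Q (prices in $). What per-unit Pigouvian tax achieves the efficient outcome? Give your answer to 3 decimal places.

Social marginal cost = private MC + MEC = 63.482 + 3.794Q.
Set SMC = demand: 63.482 + 3.794Q = 183.106 - 1.716Q → Q* = 21.7103.
The Pigouvian tax equals MEC at Q*: 15.501 + 1.583×21.7103 = 49.8684.

tax = $49.868 per unit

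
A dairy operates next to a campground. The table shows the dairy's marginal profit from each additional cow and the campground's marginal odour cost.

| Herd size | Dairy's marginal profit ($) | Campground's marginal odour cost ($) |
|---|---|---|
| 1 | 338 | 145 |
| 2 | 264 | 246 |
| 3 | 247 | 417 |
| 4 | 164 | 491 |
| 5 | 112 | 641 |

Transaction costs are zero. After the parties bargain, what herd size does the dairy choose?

2

Bargaining reaches the level where marginal profit last exceeds marginal odour cost.
That holds through level 2 (264 ≥ 246) but not at 3 (247 < 417).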